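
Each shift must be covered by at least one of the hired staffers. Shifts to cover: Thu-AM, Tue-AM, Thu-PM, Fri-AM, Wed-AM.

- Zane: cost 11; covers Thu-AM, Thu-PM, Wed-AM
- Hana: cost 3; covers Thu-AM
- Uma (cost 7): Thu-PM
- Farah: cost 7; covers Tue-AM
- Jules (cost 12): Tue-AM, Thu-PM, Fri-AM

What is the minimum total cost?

Choose Zane and Jules: together they cover Thu-AM, Tue-AM, Thu-PM, Fri-AM, Wed-AM — every shift.
Total cost: 11 + 12 = 23.

23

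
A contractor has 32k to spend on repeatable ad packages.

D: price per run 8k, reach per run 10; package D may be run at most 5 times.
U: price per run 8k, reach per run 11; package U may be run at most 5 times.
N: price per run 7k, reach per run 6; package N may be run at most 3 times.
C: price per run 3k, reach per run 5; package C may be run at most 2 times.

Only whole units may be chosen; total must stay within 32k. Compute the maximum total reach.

44

3×U and 2×C: price 30 ≤ 32, reach 3·11 + 2·5 = 43.
4×U: price 32 ≤ 32, reach 4·11 = 44.
Best is 44.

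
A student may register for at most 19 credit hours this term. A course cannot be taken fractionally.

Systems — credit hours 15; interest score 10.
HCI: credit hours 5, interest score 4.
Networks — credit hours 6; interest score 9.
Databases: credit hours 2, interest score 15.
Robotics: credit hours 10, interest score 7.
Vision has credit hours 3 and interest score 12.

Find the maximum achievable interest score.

40

Take HCI, Networks, Databases, and Vision: credit hours 5 + 6 + 2 + 3 = 16 ≤ 19, interest score 4 + 9 + 15 + 12 = 40.
No other feasible combination does better.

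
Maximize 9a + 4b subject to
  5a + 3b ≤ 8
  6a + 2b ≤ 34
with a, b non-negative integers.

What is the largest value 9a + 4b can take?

13

Relaxing integrality, the LP optimum is 14.40 at (a,b) = (1.6, 0), which is not an integer point.
(a,b)=(1,1) is feasible, giving 13.
(a,b)=(1,0) is feasible, giving 9.
(a,b)=(0,2) is feasible, giving 8.
Maximum is 13 at (a,b)=(1,1).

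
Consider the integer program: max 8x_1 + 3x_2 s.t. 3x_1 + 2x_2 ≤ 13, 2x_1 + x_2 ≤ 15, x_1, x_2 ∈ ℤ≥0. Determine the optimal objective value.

32

(x_1,x_2)=(4,0): 3·4+2·0=12≤13, 2·4+1·0=8≤15, objective 32.
(x_1,x_2)=(3,1): 3·3+2·1=11≤13, 2·3+1·1=7≤15, objective 27.
The best lattice point is (4,0), giving 32.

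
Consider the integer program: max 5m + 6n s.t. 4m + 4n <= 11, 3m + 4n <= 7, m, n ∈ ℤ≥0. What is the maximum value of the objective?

(m,n)=(1,1) is feasible, giving 11.
(m,n)=(2,0) is feasible, giving 10.
(m,n)=(0,1) is feasible, giving 6.
(m,n)=(1,0) is feasible, giving 5.
No feasible integer point exceeds 11.

11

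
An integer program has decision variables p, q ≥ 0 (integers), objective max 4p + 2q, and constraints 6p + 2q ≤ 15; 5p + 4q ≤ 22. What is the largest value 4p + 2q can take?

12

The continuous relaxation peaks at (1.14, 4.07) with value 12.71; rounding to a feasible lattice point costs some objective.
(p,q)=(1,4): 6·1+2·4=14≤15, 5·1+4·4=21≤22, objective 12.
(p,q)=(0,5): 6·0+2·5=10≤15, 5·0+4·5=20≤22, objective 10.
(p,q)=(1,3): 6·1+2·3=12≤15, 5·1+4·3=17≤22, objective 10.
Maximum is 12 at (p,q)=(1,4).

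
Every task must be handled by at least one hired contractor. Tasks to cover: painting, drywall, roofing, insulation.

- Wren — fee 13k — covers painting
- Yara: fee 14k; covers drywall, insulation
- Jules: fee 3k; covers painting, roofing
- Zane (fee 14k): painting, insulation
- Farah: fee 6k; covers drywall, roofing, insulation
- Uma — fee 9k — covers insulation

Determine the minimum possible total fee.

Choose Jules and Farah: together they cover painting, drywall, roofing, insulation — every task.
Total fee: 3 + 6 = 9.
No cover costs less than 9.

9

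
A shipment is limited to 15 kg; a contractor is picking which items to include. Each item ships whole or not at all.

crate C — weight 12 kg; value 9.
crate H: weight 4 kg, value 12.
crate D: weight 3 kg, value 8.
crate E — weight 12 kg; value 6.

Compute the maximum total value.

20

Allowing fractional choices, the relaxed optimum would be about 26.0, but items are indivisible.
crate C + crate D: weight 12 + 3 = 15 ≤ 15, value 9 + 8 = 17.
crate D + crate E: weight 3 + 12 = 15 ≤ 15, value 8 + 6 = 14.
crate H + crate D: weight 4 + 3 = 7 ≤ 15, value 12 + 8 = 20.
Best is crate H and crate D with total value 20.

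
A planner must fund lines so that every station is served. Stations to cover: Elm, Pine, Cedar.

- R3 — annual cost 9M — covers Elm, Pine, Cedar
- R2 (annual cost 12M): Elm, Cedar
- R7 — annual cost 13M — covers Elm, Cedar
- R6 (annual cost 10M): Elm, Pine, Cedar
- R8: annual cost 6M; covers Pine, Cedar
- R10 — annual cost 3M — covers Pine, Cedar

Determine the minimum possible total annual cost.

9

This is an integer covering problem.
The greedy cost-per-new-station heuristic would pick R10 and R3 for 12, but a cheaper cover exists.
R3 alone covers Elm, Pine, Cedar — every station.
Total annual cost: 9.
No cover costs less than 9.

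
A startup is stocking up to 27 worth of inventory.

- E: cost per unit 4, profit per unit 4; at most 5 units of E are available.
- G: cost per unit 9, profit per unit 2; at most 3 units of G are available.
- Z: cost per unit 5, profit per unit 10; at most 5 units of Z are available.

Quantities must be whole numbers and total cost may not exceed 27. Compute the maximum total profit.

5×Z: cost 25 ≤ 27, profit 5·10 = 50.
1×E and 4×Z: cost 24 ≤ 27, profit 1·4 + 4·10 = 44.
Best is 50.

50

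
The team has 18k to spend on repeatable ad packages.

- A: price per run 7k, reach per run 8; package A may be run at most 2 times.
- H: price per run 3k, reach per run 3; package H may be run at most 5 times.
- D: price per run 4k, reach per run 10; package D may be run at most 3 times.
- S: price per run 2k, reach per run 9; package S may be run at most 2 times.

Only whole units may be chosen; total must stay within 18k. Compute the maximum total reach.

S has the best ratio (9/2); taking only S gives at most 2×9 = 18 (stopped by the supply cap of 2).
Mixing does better — 3×D and 2×S: price 16 ≤ 18, reach 3·10 + 2·9 = 48.

48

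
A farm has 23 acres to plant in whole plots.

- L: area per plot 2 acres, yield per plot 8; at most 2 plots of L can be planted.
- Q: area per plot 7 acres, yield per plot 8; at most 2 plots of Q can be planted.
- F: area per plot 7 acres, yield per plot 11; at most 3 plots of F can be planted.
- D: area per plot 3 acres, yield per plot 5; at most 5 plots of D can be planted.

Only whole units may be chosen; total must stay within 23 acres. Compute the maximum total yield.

47

Take 2×L, 1×F, and 4×D: area 23 ≤ 23, yield 2·8 + 1·11 + 4·5 = 47.
L has the best ratio (8/2) and is taken to its limit of 2; remaining capacity is filled optimally with the others.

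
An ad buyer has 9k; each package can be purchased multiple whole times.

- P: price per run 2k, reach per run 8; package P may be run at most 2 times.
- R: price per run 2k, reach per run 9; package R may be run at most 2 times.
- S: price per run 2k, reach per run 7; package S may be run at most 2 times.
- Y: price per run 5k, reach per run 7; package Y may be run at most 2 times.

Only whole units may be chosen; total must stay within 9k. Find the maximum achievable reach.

34

This is a bounded integer knapsack.
2×P and 2×R: price 8 ≤ 9, reach 2·8 + 2·9 = 34.
1×P, 2×R, and 1×S: price 8 ≤ 9, reach 1·8 + 2·9 + 1·7 = 33.
Best is 34.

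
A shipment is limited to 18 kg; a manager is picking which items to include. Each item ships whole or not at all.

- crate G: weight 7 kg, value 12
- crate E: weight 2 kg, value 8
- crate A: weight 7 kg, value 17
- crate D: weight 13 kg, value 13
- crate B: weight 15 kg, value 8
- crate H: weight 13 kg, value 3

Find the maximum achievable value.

37

Allowing fractional choices, the relaxed optimum would be about 39.0, but items are indivisible.
crate E + crate A: weight 2 + 7 = 9 ≤ 18, value 8 + 17 = 25.
crate G + crate A: weight 7 + 7 = 14 ≤ 18, value 12 + 17 = 29.
crate G + crate E + crate A: weight 7 + 2 + 7 = 16 ≤ 18, value 12 + 8 + 17 = 37.
Best is crate G, crate E, and crate A with total value 37.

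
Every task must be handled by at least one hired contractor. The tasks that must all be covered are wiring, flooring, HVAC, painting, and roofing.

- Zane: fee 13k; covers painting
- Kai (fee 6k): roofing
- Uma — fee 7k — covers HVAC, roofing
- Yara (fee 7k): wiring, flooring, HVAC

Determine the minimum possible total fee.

26

Choose Zane, Kai, and Yara: together they cover wiring, flooring, HVAC, painting, roofing — every task.
Total fee: 13 + 6 + 7 = 26.
No cover costs less than 26.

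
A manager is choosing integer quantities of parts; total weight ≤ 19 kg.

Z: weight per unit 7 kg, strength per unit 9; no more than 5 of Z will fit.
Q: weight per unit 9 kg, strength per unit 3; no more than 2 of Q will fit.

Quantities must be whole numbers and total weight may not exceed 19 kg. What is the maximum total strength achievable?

18

2×Z: weight 14 ≤ 19, strength 2·9 = 18.
1×Z and 1×Q: weight 16 ≤ 19, strength 1·9 + 1·3 = 12.
Best is 18.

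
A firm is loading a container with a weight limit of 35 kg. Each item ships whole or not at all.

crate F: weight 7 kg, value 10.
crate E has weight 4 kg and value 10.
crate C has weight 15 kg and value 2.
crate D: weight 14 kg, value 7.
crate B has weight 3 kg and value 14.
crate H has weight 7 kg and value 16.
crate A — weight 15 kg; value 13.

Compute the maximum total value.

57

crate E + crate B + crate H + crate A: weight 4 + 3 + 7 + 15 = 29 ≤ 35, value 10 + 14 + 16 + 13 = 53.
crate F + crate B + crate H + crate A: weight 7 + 3 + 7 + 15 = 32 ≤ 35, value 10 + 14 + 16 + 13 = 53.
crate F + crate E + crate D + crate B + crate H: weight 7 + 4 + 14 + 3 + 7 = 35 ≤ 35, value 10 + 10 + 7 + 14 + 16 = 57.
Best is crate F, crate E, crate D, crate B, and crate H with total value 57.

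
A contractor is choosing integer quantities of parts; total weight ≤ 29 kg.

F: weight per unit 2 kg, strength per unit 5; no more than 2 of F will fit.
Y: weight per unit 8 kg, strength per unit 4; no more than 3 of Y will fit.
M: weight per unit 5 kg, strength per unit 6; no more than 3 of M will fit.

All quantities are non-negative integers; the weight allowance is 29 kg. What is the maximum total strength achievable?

2×F and 3×M: weight 19 ≤ 29, strength 2·5 + 3·6 = 28.
2×F, 1×Y, and 3×M: weight 27 ≤ 29, strength 2·5 + 1·4 + 3·6 = 32.
Best is 32.

32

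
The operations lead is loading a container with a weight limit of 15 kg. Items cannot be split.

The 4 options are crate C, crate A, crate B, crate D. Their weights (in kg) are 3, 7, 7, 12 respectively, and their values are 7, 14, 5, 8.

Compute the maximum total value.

21

Take crate C and crate A: weight 3 + 7 = 10 ≤ 15, value 7 + 14 = 21.
No other feasible combination does better.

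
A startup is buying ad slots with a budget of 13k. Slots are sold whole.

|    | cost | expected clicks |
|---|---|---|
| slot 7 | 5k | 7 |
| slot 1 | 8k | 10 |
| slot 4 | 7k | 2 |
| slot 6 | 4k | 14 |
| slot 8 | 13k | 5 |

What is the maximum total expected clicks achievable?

This is a 0-1 knapsack instance.
Take slot 1 and slot 6: cost 8 + 4 = 12 ≤ 13, expected clicks 10 + 14 = 24.
No other feasible combination does better.

24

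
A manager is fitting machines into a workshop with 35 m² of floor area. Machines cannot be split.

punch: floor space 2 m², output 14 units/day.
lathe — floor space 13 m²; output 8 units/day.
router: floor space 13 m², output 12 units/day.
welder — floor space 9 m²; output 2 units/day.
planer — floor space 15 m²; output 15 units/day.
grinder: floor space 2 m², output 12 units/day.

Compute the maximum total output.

This is a 0-1 knapsack instance.
punch + lathe + planer + grinder: floor space 2 + 13 + 15 + 2 = 32 ≤ 35, output 14 + 8 + 15 + 12 = 49.
punch + router + planer + grinder: floor space 2 + 13 + 15 + 2 = 32 ≤ 35, output 14 + 12 + 15 + 12 = 53.
Best is punch, router, planer, and grinder with total output 53.

53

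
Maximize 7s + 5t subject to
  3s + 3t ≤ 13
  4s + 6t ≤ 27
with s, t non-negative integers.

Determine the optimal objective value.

(s,t)=(4,0) is feasible, giving 28.
(s,t)=(3,1) is feasible, giving 26.
(s,t)=(3,0) is feasible, giving 21.
No feasible integer point exceeds 28.

28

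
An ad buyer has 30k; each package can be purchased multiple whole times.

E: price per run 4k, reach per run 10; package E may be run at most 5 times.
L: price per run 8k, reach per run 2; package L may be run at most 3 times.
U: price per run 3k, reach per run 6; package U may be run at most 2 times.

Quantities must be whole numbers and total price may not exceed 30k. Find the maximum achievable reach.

Take 5×E and 2×U: price 26 ≤ 30, reach 5·10 + 2·6 = 62.
E has the best ratio (10/4) and is taken to its limit of 5; remaining capacity is filled optimally with the others.

62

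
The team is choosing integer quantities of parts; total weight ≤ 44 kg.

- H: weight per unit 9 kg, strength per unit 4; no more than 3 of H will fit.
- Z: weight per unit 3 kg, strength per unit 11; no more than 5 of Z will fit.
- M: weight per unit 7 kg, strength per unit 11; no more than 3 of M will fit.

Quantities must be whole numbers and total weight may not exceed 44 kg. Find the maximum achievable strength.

This is a bounded integer knapsack.
5×Z and 3×M: weight 36 ≤ 44, strength 5·11 + 3·11 = 88.
1×H, 4×Z, and 3×M: weight 42 ≤ 44, strength 1·4 + 4·11 + 3·11 = 81.
Best is 88.

88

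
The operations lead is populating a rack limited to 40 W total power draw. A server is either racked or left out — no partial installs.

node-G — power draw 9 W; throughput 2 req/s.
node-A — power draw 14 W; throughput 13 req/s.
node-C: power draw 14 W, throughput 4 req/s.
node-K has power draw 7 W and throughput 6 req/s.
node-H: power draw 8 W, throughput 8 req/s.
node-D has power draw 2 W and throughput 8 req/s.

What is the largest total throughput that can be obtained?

37

Take node-G, node-A, node-K, node-H, and node-D: power draw 9 + 14 + 7 + 8 + 2 = 40 ≤ 40, throughput 2 + 13 + 6 + 8 + 8 = 37.
No other feasible combination does better.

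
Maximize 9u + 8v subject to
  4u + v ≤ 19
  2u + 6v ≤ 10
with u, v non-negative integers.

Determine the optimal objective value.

36

The continuous relaxation peaks at (4.73, 0.0909) with value 43.27; rounding to a feasible lattice point costs some objective.
(u,v)=(4,0) is feasible, giving 36.
(u,v)=(3,0) is feasible, giving 27.
No feasible integer point exceeds 36.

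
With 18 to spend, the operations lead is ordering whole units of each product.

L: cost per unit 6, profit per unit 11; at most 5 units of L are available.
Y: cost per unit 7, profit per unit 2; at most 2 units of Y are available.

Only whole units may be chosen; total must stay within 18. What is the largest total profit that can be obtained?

33

L has the best ratio (11/6); taking only L gives at most 3×11 = 33 (stopped by the cost limit).
Optimal: 3×L: cost 18 ≤ 18, profit 3·11 = 33.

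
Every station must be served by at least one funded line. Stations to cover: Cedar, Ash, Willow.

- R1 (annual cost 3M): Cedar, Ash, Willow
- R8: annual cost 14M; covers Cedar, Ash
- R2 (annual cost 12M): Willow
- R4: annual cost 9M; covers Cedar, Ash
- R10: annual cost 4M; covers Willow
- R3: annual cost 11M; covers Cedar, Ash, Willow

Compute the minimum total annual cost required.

R1 alone covers Cedar, Ash, Willow — every station.
Total annual cost: 3.

3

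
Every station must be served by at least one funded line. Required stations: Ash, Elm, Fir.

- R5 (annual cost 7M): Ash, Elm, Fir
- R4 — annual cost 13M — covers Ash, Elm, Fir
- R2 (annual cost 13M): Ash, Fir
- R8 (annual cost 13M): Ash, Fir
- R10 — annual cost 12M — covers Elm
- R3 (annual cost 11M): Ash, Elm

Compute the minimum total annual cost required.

R5 alone covers Ash, Elm, Fir — every station.
Total annual cost: 7.

7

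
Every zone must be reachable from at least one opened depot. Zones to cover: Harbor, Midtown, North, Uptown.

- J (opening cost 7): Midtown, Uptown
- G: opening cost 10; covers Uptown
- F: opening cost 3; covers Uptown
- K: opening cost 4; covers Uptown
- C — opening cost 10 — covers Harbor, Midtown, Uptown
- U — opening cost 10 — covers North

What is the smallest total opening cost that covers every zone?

Choose C and U: together they cover Harbor, Midtown, North, Uptown — every zone.
Total opening cost: 10 + 10 = 20.

20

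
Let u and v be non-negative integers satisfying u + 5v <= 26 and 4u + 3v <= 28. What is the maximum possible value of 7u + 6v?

52

(u,v)=(4,4): 1·4+5·4=24≤26, 4·4+3·4=28≤28, objective 52.
(u,v)=(4,3): 1·4+5·3=19≤26, 4·4+3·3=25≤28, objective 46.
(u,v)=(3,4): 1·3+5·4=23≤26, 4·3+3·4=24≤28, objective 45.
Maximum is 52 at (u,v)=(4,4).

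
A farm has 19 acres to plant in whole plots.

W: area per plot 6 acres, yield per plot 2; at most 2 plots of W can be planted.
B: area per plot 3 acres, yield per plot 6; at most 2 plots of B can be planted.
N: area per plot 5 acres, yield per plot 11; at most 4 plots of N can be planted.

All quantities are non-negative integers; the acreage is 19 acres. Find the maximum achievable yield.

39

This is a bounded integer knapsack.
2×B and 2×N: area 16 ≤ 19, yield 2·6 + 2·11 = 34.
1×B and 3×N: area 18 ≤ 19, yield 1·6 + 3·11 = 39.
Best is 39.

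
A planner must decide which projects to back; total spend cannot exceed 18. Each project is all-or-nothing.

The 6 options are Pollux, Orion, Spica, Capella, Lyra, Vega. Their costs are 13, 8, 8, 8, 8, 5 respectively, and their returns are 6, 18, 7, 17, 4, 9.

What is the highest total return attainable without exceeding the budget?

35

Allowing fractional choices, the relaxed optimum would be about 38.6, but projects are indivisible.
Capella + Vega: cost 8 + 5 = 13 ≤ 18, return 17 + 9 = 26.
Orion + Vega: cost 8 + 5 = 13 ≤ 18, return 18 + 9 = 27.
Orion + Capella: cost 8 + 8 = 16 ≤ 18, return 18 + 17 = 35.
Best is Orion and Capella with total return 35.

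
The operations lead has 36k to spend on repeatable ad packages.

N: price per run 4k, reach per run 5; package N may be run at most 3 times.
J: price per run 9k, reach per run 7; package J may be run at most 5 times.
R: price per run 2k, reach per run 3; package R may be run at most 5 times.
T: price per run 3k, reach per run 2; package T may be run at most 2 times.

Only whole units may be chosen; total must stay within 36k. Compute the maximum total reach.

39

R has the best ratio (3/2); taking only R gives at most 5×3 = 15 (stopped by the supply cap of 5).
Mixing does better — 2×N, 2×J, and 5×R: price 36 ≤ 36, reach 2·5 + 2·7 + 5·3 = 39.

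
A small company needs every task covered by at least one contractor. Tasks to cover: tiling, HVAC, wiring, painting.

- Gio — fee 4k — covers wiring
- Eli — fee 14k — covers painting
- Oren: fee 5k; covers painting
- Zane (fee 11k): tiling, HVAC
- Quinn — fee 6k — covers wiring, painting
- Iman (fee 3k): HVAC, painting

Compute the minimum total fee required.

17

The greedy cost-per-new-task heuristic would pick Iman, Gio, and Zane for 18, but a cheaper cover exists.
Choose Zane and Quinn: together they cover tiling, HVAC, wiring, painting — every task.
Total fee: 11 + 6 = 17.
No cover costs less than 17.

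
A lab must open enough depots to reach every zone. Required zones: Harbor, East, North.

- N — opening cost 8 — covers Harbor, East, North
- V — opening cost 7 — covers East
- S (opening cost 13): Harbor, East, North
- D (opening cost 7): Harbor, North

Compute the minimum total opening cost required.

8

N alone covers Harbor, East, North — every zone.
Total opening cost: 8.
No cover costs less than 8.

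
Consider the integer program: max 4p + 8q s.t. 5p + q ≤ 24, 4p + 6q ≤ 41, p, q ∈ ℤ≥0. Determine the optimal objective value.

(p,q)=(1,6) is feasible, giving 52.
(p,q)=(0,6) is feasible, giving 48.
(p,q)=(2,5) is feasible, giving 48.
Maximum is 52 at (p,q)=(1,6).

52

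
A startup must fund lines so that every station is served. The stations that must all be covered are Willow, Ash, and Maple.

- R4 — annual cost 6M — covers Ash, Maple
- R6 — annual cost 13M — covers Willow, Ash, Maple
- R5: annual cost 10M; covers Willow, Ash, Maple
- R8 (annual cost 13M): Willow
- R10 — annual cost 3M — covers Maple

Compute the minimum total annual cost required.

10

R5 alone covers Willow, Ash, Maple — every station.
Total annual cost: 10.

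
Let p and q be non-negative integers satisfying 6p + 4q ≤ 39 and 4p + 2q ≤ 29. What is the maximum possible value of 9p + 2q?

54

(p,q)=(6,0): 6·6+4·0=36≤39, 4·6+2·0=24≤29, objective 54.
(p,q)=(5,1): 6·5+4·1=34≤39, 4·5+2·1=22≤29, objective 47.
(p,q)=(5,0): 6·5+4·0=30≤39, 4·5+2·0=20≤29, objective 45.
No feasible integer point exceeds 54.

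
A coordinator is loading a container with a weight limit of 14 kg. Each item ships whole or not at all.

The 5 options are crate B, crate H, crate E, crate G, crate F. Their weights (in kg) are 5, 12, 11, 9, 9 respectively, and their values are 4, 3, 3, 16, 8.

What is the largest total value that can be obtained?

20

Take crate B and crate G: weight 5 + 9 = 14 ≤ 14, value 4 + 16 = 20.
No other feasible combination does better.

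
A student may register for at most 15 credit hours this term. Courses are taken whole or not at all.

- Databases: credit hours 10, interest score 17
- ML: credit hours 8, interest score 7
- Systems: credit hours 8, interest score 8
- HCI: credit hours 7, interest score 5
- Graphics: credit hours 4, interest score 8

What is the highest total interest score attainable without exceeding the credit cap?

This is an integer program with binary decision variables.
Allowing fractional choices, the relaxed optimum would be about 26.0, but courses are indivisible.
Databases + Graphics: credit hours 10 + 4 = 14 ≤ 15, interest score 17 + 8 = 25.
Databases: credit hours 10 ≤ 15, interest score 17.
Best is Databases and Graphics with total interest score 25.

25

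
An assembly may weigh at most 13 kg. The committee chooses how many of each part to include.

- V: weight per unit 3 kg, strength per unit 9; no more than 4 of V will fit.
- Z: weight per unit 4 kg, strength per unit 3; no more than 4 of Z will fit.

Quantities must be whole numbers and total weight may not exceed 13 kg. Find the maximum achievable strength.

36

This is a bounded integer knapsack.
V has the best ratio (9/3); taking only V gives at most 4×9 = 36 (stopped by the weight limit).
Optimal: 4×V: weight 12 ≤ 13, strength 4·9 = 36.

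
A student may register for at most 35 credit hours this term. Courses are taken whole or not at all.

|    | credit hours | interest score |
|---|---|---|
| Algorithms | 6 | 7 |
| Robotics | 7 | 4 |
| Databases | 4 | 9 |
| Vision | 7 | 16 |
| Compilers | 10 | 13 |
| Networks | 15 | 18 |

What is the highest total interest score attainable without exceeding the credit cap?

50

Allowing fractional choices, the relaxed optimum would be about 54.8, but courses are indivisible.
Algorithms + Databases + Vision + Networks: credit hours 6 + 4 + 7 + 15 = 32 ≤ 35, interest score 7 + 9 + 16 + 18 = 50.
Vision + Compilers + Networks: credit hours 7 + 10 + 15 = 32 ≤ 35, interest score 16 + 13 + 18 = 47.
Algorithms + Robotics + Databases + Vision + Compilers: credit hours 6 + 7 + 4 + 7 + 10 = 34 ≤ 35, interest score 7 + 4 + 9 + 16 + 13 = 49.
Best is Algorithms, Databases, Vision, and Networks with total interest score 50.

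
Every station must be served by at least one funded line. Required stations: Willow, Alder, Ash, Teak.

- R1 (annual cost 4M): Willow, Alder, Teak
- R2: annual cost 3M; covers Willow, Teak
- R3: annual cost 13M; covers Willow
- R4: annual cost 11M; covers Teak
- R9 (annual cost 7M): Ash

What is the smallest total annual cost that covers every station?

Choose R1 and R9: together they cover Willow, Alder, Ash, Teak — every station.
Total annual cost: 4 + 7 = 11.
No cover costs less than 11.

11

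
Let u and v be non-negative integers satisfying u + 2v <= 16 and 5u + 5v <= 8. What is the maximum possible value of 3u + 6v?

6

The continuous relaxation peaks at (0, 1.6) with value 9.60; rounding to a feasible lattice point costs some objective.
(u,v)=(0,1): 1·0+2·1=2≤16, 5·0+5·1=5≤8, objective 6.
(u,v)=(1,0): 1·1+2·0=1≤16, 5·1+5·0=5≤8, objective 3.
The best lattice point is (0,1), giving 6.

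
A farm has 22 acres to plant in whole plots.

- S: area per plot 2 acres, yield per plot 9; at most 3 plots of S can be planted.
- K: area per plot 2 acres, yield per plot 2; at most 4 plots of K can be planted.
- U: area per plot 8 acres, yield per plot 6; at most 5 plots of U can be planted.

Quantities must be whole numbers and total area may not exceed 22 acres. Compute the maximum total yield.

41

3×S, 4×K, and 1×U: area 22 ≤ 22, yield 3·9 + 4·2 + 1·6 = 41.
3×S and 2×U: area 22 ≤ 22, yield 3·9 + 2·6 = 39.
Best is 41.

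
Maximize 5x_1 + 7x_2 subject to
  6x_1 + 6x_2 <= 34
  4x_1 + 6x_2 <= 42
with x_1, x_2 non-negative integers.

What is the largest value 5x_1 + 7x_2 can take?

35

Relaxing integrality, the LP optimum is 39.67 at (x_1,x_2) = (0, 5.67), which is not an integer point.
(x_1,x_2)=(0,5): 6·0+6·5=30≤34, 4·0+6·5=30≤42, objective 35.
(x_1,x_2)=(1,4): 6·1+6·4=30≤34, 4·1+6·4=28≤42, objective 33.
No feasible integer point exceeds 35.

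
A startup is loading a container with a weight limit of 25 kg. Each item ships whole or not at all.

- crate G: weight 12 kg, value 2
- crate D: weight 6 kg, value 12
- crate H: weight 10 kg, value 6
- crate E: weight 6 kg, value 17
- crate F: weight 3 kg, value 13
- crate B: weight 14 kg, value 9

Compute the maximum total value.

48

Treat it as a binary knapsack problem.
Take crate D, crate H, crate E, and crate F: weight 6 + 10 + 6 + 3 = 25 ≤ 25, value 12 + 6 + 17 + 13 = 48.
No other feasible combination does better.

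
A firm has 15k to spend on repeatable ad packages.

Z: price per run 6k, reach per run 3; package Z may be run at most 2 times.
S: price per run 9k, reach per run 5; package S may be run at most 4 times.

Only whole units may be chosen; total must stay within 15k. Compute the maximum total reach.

8

This is a bounded integer knapsack.
Take 1×Z and 1×S: price 15 ≤ 15, reach 1·3 + 1·5 = 8.
No other integer combination yields more.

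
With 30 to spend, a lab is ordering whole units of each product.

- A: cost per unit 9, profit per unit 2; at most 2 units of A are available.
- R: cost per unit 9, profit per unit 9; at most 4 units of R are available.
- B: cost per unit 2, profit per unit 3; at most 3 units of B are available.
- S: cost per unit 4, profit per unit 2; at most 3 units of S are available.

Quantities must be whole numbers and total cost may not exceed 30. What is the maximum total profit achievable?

B has the best ratio (3/2); taking only B gives at most 3×3 = 9 (stopped by the supply cap of 3).
Mixing does better — 3×R and 1×B: cost 29 ≤ 30, profit 3·9 + 1·3 = 30.

30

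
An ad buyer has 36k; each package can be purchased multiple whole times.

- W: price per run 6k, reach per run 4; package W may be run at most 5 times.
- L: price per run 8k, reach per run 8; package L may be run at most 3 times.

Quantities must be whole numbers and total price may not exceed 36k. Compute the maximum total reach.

32

1×W and 3×L: price 30 ≤ 36, reach 1·4 + 3·8 = 28.
2×W and 3×L: price 36 ≤ 36, reach 2·4 + 3·8 = 32.
Best is 32.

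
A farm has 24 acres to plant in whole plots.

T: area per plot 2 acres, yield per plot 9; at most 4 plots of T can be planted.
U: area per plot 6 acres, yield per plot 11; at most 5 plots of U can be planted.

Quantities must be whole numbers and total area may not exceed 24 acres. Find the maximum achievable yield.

This is a bounded integer knapsack.
3×T and 3×U: area 24 ≤ 24, yield 3·9 + 3·11 = 60.
4×T and 2×U: area 20 ≤ 24, yield 4·9 + 2·11 = 58.
Best is 60.

60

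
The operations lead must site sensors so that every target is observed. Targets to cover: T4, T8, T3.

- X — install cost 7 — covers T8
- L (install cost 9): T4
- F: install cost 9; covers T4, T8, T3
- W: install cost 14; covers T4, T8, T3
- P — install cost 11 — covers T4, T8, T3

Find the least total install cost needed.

9

F alone covers T4, T8, T3 — every target.
Total install cost: 9.
No cover costs less than 9.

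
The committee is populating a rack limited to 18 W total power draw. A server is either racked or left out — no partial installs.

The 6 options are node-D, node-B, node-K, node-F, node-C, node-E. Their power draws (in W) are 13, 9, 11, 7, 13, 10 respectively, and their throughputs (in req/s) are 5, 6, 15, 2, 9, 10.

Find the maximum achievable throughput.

node-F + node-E: power draw 7 + 10 = 17 ≤ 18, throughput 2 + 10 = 12.
node-K + node-F: power draw 11 + 7 = 18 ≤ 18, throughput 15 + 2 = 17.
node-K: power draw 11 ≤ 18, throughput 15.
Best is node-K and node-F with total throughput 17.

17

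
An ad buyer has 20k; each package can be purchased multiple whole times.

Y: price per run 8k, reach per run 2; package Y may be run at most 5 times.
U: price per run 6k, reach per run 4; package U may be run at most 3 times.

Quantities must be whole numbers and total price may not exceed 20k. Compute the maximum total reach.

12

This is a bounded integer knapsack.
3×U: price 18 ≤ 20, reach 3·4 = 12.
1×Y and 2×U: price 20 ≤ 20, reach 1·2 + 2·4 = 10.
Best is 12.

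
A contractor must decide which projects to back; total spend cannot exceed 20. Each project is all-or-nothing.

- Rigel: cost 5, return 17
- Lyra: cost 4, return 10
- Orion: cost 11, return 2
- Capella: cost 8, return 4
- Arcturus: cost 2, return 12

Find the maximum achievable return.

Allowing fractional choices, the relaxed optimum would be about 43.2, but projects are indivisible.
Rigel + Lyra + Capella + Arcturus: cost 5 + 4 + 8 + 2 = 19 ≤ 20, return 17 + 10 + 4 + 12 = 43.
Rigel + Capella + Arcturus: cost 5 + 8 + 2 = 15 ≤ 20, return 17 + 4 + 12 = 33.
Rigel + Lyra + Arcturus: cost 5 + 4 + 2 = 11 ≤ 20, return 17 + 10 + 12 = 39.
Best is Rigel, Lyra, Capella, and Arcturus with total return 43.

43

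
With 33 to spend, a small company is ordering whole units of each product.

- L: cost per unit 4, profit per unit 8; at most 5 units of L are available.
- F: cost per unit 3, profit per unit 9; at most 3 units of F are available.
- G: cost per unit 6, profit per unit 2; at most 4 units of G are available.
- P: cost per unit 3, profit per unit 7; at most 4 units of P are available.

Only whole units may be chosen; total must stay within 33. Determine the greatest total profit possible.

This is a bounded integer knapsack.
Take 3×L, 3×F, and 4×P: cost 33 ≤ 33, profit 3·8 + 3·9 + 4·7 = 79.
F has the best ratio (9/3) and is taken to its limit of 3; remaining capacity is filled optimally with the others.

79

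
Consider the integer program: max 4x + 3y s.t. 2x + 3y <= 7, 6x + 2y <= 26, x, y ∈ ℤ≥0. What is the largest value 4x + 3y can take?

The continuous relaxation peaks at (3.5, 0) with value 14.00; rounding to a feasible lattice point costs some objective.
(x,y)=(3,0): 2·3+3·0=6≤7, 6·3+2·0=18≤26, objective 12.
(x,y)=(2,1): 2·2+3·1=7≤7, 6·2+2·1=14≤26, objective 11.
Maximum is 12 at (x,y)=(3,0).

12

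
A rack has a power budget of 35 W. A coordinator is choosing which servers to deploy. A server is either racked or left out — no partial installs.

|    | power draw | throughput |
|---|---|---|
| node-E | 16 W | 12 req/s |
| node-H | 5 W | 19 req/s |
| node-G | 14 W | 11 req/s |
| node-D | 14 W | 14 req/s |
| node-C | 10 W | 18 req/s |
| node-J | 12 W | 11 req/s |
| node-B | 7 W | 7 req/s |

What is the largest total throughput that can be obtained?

55

Allowing fractional choices, the relaxed optimum would be about 57.0, but servers are indivisible.
node-E + node-H + node-C: power draw 16 + 5 + 10 = 31 ≤ 35, throughput 12 + 19 + 18 = 49.
node-H + node-C + node-J + node-B: power draw 5 + 10 + 12 + 7 = 34 ≤ 35, throughput 19 + 18 + 11 + 7 = 55.
node-H + node-D + node-C: power draw 5 + 14 + 10 = 29 ≤ 35, throughput 19 + 14 + 18 = 51.
Best is node-H, node-C, node-J, and node-B with total throughput 55.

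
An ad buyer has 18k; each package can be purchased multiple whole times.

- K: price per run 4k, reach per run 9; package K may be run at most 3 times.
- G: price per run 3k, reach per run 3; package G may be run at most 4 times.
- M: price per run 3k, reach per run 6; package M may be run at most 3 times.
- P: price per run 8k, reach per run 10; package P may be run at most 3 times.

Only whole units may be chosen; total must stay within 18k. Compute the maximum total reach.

3×K and 2×M: price 18 ≤ 18, reach 3·9 + 2·6 = 39.
2×K and 3×M: price 17 ≤ 18, reach 2·9 + 3·6 = 36.
Best is 39.

39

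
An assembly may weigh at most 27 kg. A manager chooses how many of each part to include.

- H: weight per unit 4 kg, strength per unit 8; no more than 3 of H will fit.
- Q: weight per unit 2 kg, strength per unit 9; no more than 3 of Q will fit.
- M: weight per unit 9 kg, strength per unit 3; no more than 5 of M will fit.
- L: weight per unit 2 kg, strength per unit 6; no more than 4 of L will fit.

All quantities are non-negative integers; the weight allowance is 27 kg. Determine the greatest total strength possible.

75

3×H, 3×Q, and 4×L: weight 26 ≤ 27, strength 3·8 + 3·9 + 4·6 = 75.
3×H, 3×Q, and 3×L: weight 24 ≤ 27, strength 3·8 + 3·9 + 3·6 = 69.
Best is 75.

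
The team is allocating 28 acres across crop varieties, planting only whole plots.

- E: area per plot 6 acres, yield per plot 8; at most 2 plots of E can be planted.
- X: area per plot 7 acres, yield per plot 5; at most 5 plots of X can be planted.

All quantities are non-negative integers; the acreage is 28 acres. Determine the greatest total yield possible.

26

E has the best ratio (8/6); taking only E gives at most 2×8 = 16 (stopped by the supply cap of 2).
Mixing does better — 2×E and 2×X: area 26 ≤ 28, yield 2·8 + 2·5 = 26.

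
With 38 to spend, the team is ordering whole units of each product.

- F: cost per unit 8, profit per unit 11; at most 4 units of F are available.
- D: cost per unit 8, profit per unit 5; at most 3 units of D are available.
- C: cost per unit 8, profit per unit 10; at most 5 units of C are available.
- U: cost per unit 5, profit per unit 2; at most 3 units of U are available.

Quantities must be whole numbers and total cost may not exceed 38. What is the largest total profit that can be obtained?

46

F has the best ratio (11/8); taking only F gives at most 4×11 = 44 (stopped by the cost limit).
Mixing does better — 4×F and 1×U: cost 37 ≤ 38, profit 4·11 + 1·2 = 46.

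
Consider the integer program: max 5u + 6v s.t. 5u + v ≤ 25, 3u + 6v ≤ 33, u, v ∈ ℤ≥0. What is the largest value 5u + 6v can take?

(u,v)=(3,4) is feasible, giving 39.
(u,v)=(4,3) is feasible, giving 38.
(u,v)=(2,4) is feasible, giving 34.
The best lattice point is (3,4), giving 39.

39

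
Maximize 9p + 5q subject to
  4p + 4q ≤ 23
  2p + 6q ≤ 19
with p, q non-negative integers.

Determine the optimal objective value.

(p,q)=(5,0) is feasible, giving 45.
(p,q)=(4,1) is feasible, giving 41.
(p,q)=(4,0) is feasible, giving 36.
No feasible integer point exceeds 45.

45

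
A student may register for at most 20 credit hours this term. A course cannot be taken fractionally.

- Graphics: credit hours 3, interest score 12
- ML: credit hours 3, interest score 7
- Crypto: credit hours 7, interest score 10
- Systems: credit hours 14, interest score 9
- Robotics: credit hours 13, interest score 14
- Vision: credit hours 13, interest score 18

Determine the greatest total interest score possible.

37

Graphics + ML + Robotics: credit hours 3 + 3 + 13 = 19 ≤ 20, interest score 12 + 7 + 14 = 33.
Graphics + ML + Vision: credit hours 3 + 3 + 13 = 19 ≤ 20, interest score 12 + 7 + 18 = 37.
Graphics + Vision: credit hours 3 + 13 = 16 ≤ 20, interest score 12 + 18 = 30.
Best is Graphics, ML, and Vision with total interest score 37.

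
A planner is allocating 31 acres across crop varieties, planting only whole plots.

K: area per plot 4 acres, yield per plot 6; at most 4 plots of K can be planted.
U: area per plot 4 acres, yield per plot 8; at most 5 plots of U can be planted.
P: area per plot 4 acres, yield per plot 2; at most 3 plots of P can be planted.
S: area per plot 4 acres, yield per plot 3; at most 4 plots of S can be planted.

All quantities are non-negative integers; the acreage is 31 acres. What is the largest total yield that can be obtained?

52

Take 2×K and 5×U: area 28 ≤ 31, yield 2·6 + 5·8 = 52.
U has the best ratio (8/4) and is taken to its limit of 5; remaining capacity is filled optimally with the others.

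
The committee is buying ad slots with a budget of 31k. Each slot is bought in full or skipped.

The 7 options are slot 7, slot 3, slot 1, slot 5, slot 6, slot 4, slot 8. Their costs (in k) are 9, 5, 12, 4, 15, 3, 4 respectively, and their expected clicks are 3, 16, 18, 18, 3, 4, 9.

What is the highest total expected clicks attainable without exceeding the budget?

65

Take slot 3, slot 1, slot 5, slot 4, and slot 8: cost 5 + 12 + 4 + 3 + 4 = 28 ≤ 31, expected clicks 16 + 18 + 18 + 4 + 9 = 65.
No other feasible combination does better.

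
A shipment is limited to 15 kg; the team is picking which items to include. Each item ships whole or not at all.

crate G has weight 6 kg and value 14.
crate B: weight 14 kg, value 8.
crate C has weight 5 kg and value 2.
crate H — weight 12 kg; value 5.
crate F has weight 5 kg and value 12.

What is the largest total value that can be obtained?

26

crate G + crate F: weight 6 + 5 = 11 ≤ 15, value 14 + 12 = 26.
crate G + crate C: weight 6 + 5 = 11 ≤ 15, value 14 + 2 = 16.
crate G: weight 6 ≤ 15, value 14.
Best is crate G and crate F with total value 26.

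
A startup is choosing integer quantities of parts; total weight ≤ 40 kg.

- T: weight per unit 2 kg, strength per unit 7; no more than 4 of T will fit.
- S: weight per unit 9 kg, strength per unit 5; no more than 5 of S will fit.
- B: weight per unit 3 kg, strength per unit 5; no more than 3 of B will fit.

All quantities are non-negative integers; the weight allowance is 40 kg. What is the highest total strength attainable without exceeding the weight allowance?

Take 4×T, 2×S, and 3×B: weight 35 ≤ 40, strength 4·7 + 2·5 + 3·5 = 53.
T has the best ratio (7/2) and is taken to its limit of 4; remaining capacity is filled optimally with the others.

53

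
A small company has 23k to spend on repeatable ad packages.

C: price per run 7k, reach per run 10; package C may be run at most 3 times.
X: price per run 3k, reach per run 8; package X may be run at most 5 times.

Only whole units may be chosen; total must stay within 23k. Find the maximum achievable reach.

50

X has the best ratio (8/3); taking only X gives at most 5×8 = 40 (stopped by the supply cap of 5).
Mixing does better — 1×C and 5×X: price 22 ≤ 23, reach 1·10 + 5·8 = 50.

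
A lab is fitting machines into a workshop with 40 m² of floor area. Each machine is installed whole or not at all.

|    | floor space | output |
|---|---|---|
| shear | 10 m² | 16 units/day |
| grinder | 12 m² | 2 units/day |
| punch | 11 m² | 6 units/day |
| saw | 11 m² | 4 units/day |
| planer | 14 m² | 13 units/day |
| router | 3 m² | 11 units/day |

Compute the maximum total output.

shear + grinder + planer + router: floor space 10 + 12 + 14 + 3 = 39 ≤ 40, output 16 + 2 + 13 + 11 = 42.
shear + punch + planer + router: floor space 10 + 11 + 14 + 3 = 38 ≤ 40, output 16 + 6 + 13 + 11 = 46.
shear + saw + planer + router: floor space 10 + 11 + 14 + 3 = 38 ≤ 40, output 16 + 4 + 13 + 11 = 44.
Best is shear, punch, planer, and router with total output 46.

46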